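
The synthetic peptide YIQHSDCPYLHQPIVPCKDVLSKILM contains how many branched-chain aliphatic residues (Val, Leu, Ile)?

8

Matching residues: I2, L10, I14, V15, V20, L21, I24, L25.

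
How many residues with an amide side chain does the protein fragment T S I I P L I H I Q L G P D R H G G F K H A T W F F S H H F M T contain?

Asparagine (N) and glutamine (Q) have uncharged amide side chains.
Matching residues: Q10.

1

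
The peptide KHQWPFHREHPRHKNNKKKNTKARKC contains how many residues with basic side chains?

The basic amino acids are Lys (K), Arg (R), and His (H).
Matching residues: K1, H2, H7, R8, H10, R12, H13, K14, K17, K18, K19, K22, R24, K25.

14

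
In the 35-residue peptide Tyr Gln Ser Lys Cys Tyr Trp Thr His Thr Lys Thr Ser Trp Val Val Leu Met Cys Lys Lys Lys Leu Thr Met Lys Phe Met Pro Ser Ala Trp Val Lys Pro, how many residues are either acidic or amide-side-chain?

Acidic: D, E. Amide-side-chain: N, Q.
Acidic residues here: none (0).
Amide-side-chain residues here: Gln2 (1).
The two groups share no amino acid, so total = 0 + 1 = 1.

1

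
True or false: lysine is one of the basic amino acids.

True

The basic amino acids are Lys (K), Arg (R), and His (H).
Lysine is in this group.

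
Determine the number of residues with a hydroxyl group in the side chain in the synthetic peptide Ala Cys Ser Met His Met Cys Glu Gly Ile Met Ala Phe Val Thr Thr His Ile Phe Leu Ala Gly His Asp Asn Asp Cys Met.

The –OH-bearing residues are Ser, Thr (aliphatic alcohols), and Tyr (phenol).
Matching residues: Ser3, Thr15, Thr16.

3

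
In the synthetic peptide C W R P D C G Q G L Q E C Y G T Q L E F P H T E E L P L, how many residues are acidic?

5

The acidic residues are Asp (D) and Glu (E), whose side chains end in a carboxylate group.
Matching residues: D5, E12, E19, E24, E25.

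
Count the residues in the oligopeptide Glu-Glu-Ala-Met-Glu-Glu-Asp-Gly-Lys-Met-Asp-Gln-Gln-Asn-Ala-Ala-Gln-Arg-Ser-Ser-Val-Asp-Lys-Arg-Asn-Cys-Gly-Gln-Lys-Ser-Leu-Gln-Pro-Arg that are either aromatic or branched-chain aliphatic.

Aromatic: F, W, Y. Branched-chain aliphatic: I, L, V.
Aromatic residues here: none (0).
Branched-chain aliphatic residues here: Val21, Leu31 (2).
The two groups share no amino acid, so total = 0 + 2 = 2.

2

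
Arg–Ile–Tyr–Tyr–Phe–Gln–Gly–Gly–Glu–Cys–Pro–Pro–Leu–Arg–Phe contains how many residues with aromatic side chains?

4

The aromatic amino acids are Phe (F, benzyl), Trp (W, indole), and Tyr (Y, phenol).
Matching residues: Tyr3, Tyr4, Phe5, Phe15.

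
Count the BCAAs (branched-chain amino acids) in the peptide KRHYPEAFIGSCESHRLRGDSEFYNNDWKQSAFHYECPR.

The BCAAs are Val, Leu, and Ile — aliphatic side chains with a branch point.
Matching residues: I9, L17.

2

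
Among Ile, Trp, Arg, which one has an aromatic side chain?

Trp

F, W, and Y each carry an aromatic ring on the side chain.
Of the listed options, only Trp belongs to this group.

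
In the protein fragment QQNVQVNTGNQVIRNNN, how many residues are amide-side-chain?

Only N (asparagine) and Q (glutamine) carry a side-chain carboxamide.
Matching residues: Q1, Q2, N3, Q5, N7, N10, Q11, N15, N16, N17.

10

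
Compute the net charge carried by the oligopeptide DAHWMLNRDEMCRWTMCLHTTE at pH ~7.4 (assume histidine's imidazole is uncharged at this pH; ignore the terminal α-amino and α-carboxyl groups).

Near pH 7.4, K and R contribute +1 each, D and E contribute −1 each, and every other side chain (His included, as stated) is uncharged.
Positive (K, R): R8, R13 → +2.
Negative (D, E): D1, D9, E10, E22 → −4.
Net charge = (+2) + (−4) = −2.

-2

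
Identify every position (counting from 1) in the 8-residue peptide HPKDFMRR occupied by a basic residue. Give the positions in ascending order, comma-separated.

1, 3, 7, 8

The basic amino acids are Lys (K), Arg (R), and His (H).
Matching residues: H1, K3, R7, R8.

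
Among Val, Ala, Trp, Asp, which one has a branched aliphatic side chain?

V, L, and I make up the branched-chain aliphatic group.
Of the listed options, only Val belongs to this group.

Val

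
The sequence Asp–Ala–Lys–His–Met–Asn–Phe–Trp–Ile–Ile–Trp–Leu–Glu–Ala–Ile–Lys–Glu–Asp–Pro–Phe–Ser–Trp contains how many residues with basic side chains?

Lysine (K), arginine (R), and histidine (H) have basic, nitrogen-containing side chains.
Matching residues: Lys3, His4, Lys16.

3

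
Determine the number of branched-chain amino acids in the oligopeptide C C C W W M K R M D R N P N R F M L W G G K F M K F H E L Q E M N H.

2

The BCAAs are Val, Leu, and Ile — aliphatic side chains with a branch point.
Matching residues: L18, L29.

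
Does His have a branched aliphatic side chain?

Valine (V), leucine (L), and isoleucine (I) are the branched-chain amino acids.
Histidine is not in this group.

No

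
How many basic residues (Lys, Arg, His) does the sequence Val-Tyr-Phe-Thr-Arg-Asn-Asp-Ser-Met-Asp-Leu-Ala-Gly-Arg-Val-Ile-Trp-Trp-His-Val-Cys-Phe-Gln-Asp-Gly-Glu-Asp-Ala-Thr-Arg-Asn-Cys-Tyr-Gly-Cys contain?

Matching residues: Arg5, Arg14, His19, Arg30.

4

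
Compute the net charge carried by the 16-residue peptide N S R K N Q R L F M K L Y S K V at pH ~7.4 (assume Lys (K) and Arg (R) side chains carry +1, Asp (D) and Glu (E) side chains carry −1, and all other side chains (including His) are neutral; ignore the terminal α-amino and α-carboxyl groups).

Positive (K, R): R3, K4, R7, K11, K15 → +5.
Negative (D, E): none → −0.
Net charge = (+5) + (−0) = +5.

+5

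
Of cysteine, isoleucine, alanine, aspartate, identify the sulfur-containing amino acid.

Cysteine (C, thiol) and methionine (M, thioether) are the two sulfur-containing amino acids.
Of the listed options, only cysteine belongs to this group.

cysteine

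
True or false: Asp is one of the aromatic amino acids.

False

The aromatic amino acids are Phe (F, benzyl), Trp (W, indole), and Tyr (Y, phenol).
Aspartate is not in this group.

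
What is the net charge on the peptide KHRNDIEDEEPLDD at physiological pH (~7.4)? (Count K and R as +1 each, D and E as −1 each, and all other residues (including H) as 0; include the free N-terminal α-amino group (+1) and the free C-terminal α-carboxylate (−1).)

Positive (K, R): K1, R3 → +2.
Negative (D, E): D5, E7, D8, E9, E10, D13, D14 → −7.
The N-terminus (+1) and C-terminus (−1) cancel.
Net charge = (+2) + (−7) = −5.

-5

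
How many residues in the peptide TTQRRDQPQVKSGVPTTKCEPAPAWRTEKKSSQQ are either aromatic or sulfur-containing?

2

Aromatic: F, W, Y. Sulfur-containing: C, M.
Aromatic residues here: W25 (1).
Sulfur-containing residues here: C19 (1).
The two groups share no amino acid, so total = 1 + 1 = 2.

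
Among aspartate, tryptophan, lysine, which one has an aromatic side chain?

The aromatic amino acids are Phe (F, benzyl), Trp (W, indole), and Tyr (Y, phenol).
Of the listed options, only tryptophan belongs to this group.

tryptophan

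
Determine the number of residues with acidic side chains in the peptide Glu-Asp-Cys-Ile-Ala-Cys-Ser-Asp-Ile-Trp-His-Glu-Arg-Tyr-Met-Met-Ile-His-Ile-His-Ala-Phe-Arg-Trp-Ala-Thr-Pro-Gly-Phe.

4

Aspartate (D) and glutamate (E) have carboxylic-acid side chains and are the acidic amino acids.
Matching residues: Glu1, Asp2, Asp8, Glu12.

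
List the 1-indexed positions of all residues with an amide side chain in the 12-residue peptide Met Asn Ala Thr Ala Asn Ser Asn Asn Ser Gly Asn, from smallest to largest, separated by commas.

2, 6, 8, 9, 12

Asparagine (N) and glutamine (Q) have uncharged amide side chains.
Matching residues: Asn2, Asn6, Asn8, Asn9, Asn12.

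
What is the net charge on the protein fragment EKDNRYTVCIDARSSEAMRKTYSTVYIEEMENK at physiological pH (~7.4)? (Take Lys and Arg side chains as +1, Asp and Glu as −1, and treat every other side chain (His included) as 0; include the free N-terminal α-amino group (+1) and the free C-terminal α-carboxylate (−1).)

Positive (K, R): K2, R5, R13, R19, K20, K33 → +6.
Negative (D, E): E1, D3, D11, E16, E28, E29, E31 → −7.
The N-terminus (+1) and C-terminus (−1) cancel.
Net charge = (+6) + (−7) = −1.

-1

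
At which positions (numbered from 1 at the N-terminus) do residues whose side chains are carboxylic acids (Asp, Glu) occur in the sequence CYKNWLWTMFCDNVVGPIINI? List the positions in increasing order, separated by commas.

Matching residues: D12.

12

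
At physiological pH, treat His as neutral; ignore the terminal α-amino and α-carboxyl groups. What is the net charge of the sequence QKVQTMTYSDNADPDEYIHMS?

-3

The side chains ionized at physiological pH are Lys/Arg (+1) and Asp/Glu (−1); with His treated as neutral, nothing else contributes.
Positive (K, R): K2 → +1.
Negative (D, E): D10, D13, D15, E16 → −4.
Net charge = (+1) + (−4) = −3.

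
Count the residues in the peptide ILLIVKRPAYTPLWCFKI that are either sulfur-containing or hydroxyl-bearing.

3

Sulfur-containing: C, M. Hydroxyl-bearing: S, T, Y.
Sulfur-containing residues here: C15 (1).
Hydroxyl-bearing residues here: Y10, T11 (2).
The two groups share no amino acid, so total = 1 + 2 = 3.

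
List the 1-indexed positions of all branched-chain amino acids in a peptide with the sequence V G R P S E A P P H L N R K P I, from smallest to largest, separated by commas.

V, L, and I make up the branched-chain aliphatic group.
Matching residues: V1, L11, I16.

1, 11, 16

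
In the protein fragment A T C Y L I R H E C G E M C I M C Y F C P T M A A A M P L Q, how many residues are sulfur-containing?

9

Cysteine (C, thiol) and methionine (M, thioether) are the two sulfur-containing amino acids.
Matching residues: C3, C10, M13, C14, M16, C17, C20, M23, M27.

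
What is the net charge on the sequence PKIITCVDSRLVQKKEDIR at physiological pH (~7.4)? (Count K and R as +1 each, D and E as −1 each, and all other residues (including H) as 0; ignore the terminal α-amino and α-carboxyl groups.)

Positive (K, R): K2, R10, K14, K15, R19 → +5.
Negative (D, E): D8, E16, D17 → −3.
Net charge = (+5) + (−3) = +2.

+2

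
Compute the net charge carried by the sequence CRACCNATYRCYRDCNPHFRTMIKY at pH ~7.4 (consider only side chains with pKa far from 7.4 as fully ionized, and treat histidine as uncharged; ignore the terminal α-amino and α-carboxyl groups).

At pH ~7.4 the Lys and Arg side chains are protonated (+1), the Asp and Glu side chains are deprotonated (−1), and with His taken as neutral all other side chains carry no charge.
Positive (K, R): R2, R10, R13, R20, K24 → +5.
Negative (D, E): D14 → −1.
Net charge = (+5) + (−1) = +4.

+4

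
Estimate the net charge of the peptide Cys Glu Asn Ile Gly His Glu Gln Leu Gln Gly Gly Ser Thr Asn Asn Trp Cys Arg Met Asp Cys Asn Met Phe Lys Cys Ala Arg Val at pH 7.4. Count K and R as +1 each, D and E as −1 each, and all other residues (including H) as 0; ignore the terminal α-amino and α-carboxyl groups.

Positive (K, R): Arg19, Lys26, Arg29 → +3.
Negative (D, E): Glu2, Glu7, Asp21 → −3.
Net charge = (+3) + (−3) = 0.

0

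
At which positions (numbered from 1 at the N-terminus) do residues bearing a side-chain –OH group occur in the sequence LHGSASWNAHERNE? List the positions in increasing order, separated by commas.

Serine (S), threonine (T), and tyrosine (Y) each carry a hydroxyl group on the side chain.
Matching residues: S4, S6.

4, 6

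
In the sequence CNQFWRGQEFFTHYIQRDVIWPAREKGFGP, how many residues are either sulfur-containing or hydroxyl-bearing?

3

Sulfur-containing: C, M. Hydroxyl-bearing: S, T, Y.
Sulfur-containing residues here: C1 (1).
Hydroxyl-bearing residues here: T12, Y14 (2).
The two groups share no amino acid, so total = 1 + 2 = 3.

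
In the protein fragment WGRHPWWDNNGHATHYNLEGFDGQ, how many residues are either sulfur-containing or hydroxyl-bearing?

2

Sulfur-containing: C, M. Hydroxyl-bearing: S, T, Y.
Sulfur-containing residues here: none (0).
Hydroxyl-bearing residues here: T14, Y16 (2).
The two groups share no amino acid, so total = 0 + 2 = 2.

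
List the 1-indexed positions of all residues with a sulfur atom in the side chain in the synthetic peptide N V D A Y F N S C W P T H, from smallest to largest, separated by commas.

The sulfur-bearing residues are cysteine (–SH) and methionine (–S–CH₃).
Matching residues: C9.

9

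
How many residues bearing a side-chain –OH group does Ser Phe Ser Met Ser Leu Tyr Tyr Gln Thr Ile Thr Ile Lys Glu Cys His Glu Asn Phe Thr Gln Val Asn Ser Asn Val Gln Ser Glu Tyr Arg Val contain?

11

The –OH-bearing residues are Ser, Thr (aliphatic alcohols), and Tyr (phenol).
Matching residues: Ser1, Ser3, Ser5, Tyr7, Tyr8, Thr10, Thr12, Thr21, Ser25, Ser29, Tyr31.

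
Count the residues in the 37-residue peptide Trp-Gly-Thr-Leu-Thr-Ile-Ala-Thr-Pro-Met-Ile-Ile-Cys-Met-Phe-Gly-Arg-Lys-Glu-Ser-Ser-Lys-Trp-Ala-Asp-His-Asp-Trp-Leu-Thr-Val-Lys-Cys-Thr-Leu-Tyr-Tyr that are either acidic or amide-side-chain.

Acidic: D, E. Amide-side-chain: N, Q.
Acidic residues here: Glu19, Asp25, Asp27 (3).
Amide-side-chain residues here: none (0).
The two groups share no amino acid, so total = 3 + 0 = 3.

3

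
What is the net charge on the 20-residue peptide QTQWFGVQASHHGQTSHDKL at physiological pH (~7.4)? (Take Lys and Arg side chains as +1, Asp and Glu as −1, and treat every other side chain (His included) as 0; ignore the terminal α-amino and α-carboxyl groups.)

Positive (K, R): K19 → +1.
Negative (D, E): D18 → −1.
Net charge = (+1) + (−1) = 0.

0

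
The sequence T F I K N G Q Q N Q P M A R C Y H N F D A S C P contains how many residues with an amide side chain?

6

The amide-side-chain residues are Asn (N) and Gln (Q).
Matching residues: N5, Q7, Q8, N9, Q10, N18.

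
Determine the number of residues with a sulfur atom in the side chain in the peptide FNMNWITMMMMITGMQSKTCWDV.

Cysteine (C, thiol) and methionine (M, thioether) are the two sulfur-containing amino acids.
Matching residues: M3, M8, M9, M10, M11, M15, C20.

7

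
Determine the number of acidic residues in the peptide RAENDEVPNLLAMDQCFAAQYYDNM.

The acidic residues are Asp (D) and Glu (E), whose side chains end in a carboxylate group.
Matching residues: E3, D5, E6, D14, D23.

5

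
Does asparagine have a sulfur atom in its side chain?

Cysteine (C, thiol) and methionine (M, thioether) are the two sulfur-containing amino acids.
Asparagine is not in this group.

No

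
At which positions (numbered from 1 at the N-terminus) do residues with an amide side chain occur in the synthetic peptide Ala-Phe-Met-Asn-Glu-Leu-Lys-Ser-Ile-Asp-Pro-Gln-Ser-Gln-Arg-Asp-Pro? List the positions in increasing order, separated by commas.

4, 12, 14

Asparagine (N) and glutamine (Q) have uncharged amide side chains.
Matching residues: Asn4, Gln12, Gln14.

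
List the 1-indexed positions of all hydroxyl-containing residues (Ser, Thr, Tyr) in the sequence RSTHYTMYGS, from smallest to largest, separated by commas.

2, 3, 5, 6, 8, 10

Matching residues: S2, T3, Y5, T6, Y8, S10.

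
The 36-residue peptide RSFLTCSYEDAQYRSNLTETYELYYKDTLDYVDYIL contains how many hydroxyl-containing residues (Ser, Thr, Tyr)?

14

Matching residues: S2, T5, S7, Y8, Y13, S15, T18, T20, Y21, Y24, Y25, T28, Y31, Y34.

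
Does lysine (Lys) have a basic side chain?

K, R, and H are the three residues with basic side chains (ε-amine, guanidinium, and imidazole respectively).
Lysine is in this group.

Yes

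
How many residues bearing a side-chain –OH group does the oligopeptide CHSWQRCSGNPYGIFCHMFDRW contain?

3

The –OH-bearing residues are Ser, Thr (aliphatic alcohols), and Tyr (phenol).
Matching residues: S3, S8, Y12.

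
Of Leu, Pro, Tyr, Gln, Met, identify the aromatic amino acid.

Tyr

Phenylalanine (F), tryptophan (W), and tyrosine (Y) have aromatic ring side chains.
Of the listed options, only Tyr belongs to this group.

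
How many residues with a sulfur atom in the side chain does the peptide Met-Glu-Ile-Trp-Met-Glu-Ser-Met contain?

The sulfur-bearing residues are cysteine (–SH) and methionine (–S–CH₃).
Matching residues: Met1, Met5, Met8.

3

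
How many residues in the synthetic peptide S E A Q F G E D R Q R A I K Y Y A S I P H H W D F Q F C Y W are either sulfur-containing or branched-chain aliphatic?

3

Sulfur-containing: C, M. Branched-chain aliphatic: I, L, V.
Sulfur-containing residues here: C28 (1).
Branched-chain aliphatic residues here: I13, I19 (2).
The two groups share no amino acid, so total = 1 + 2 = 3.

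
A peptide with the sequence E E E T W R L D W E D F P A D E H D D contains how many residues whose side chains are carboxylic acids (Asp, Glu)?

Matching residues: E1, E2, E3, D8, E10, D11, D15, E16, D18, D19.

10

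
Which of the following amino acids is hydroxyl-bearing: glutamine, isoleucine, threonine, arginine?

Serine (S), threonine (T), and tyrosine (Y) each carry a hydroxyl group on the side chain.
Of the listed options, only threonine belongs to this group.

threonine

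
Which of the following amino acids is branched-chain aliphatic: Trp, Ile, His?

Ile

The BCAAs are Val, Leu, and Ile — aliphatic side chains with a branch point.
Of the listed options, only Ile belongs to this group.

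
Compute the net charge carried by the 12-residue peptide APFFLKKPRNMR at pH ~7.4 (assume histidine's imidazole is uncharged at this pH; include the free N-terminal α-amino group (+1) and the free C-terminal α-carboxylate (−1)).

The side chains ionized at physiological pH are Lys/Arg (+1) and Asp/Glu (−1); with His treated as neutral, nothing else contributes.
Positive (K, R): K6, K7, R9, R12 → +4.
Negative (D, E): none → −0.
The N-terminus (+1) and C-terminus (−1) cancel.
Net charge = (+4) + (−0) = +4.

+4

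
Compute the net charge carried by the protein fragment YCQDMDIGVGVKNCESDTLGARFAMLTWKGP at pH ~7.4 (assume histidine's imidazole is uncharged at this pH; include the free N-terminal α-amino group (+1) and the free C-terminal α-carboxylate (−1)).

At pH ~7.4 the Lys and Arg side chains are protonated (+1), the Asp and Glu side chains are deprotonated (−1), and with His taken as neutral all other side chains carry no charge.
Positive (K, R): K12, R22, K29 → +3.
Negative (D, E): D4, D6, E15, D17 → −4.
The N-terminus (+1) and C-terminus (−1) cancel.
Net charge = (+3) + (−4) = −1.

-1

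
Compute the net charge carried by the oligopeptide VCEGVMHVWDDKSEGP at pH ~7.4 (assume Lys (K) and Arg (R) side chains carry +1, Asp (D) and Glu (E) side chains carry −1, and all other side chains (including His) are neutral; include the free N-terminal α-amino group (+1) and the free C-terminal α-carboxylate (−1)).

-3

Positive (K, R): K12 → +1.
Negative (D, E): E3, D10, D11, E14 → −4.
The N-terminus (+1) and C-terminus (−1) cancel.
Net charge = (+1) + (−4) = −3.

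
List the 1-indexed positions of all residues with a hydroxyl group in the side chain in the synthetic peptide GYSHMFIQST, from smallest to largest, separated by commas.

2, 3, 9, 10

The –OH-bearing residues are Ser, Thr (aliphatic alcohols), and Tyr (phenol).
Matching residues: Y2, S3, S9, T10.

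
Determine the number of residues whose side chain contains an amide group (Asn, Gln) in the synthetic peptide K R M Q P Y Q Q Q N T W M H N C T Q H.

7

Matching residues: Q4, Q7, Q8, Q9, N10, N15, Q18.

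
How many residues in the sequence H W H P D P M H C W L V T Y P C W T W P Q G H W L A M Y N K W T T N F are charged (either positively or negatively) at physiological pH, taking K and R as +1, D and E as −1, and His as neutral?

2

Charged side chains at pH ~7.4: K, R (positive); D, E (negative).
Matching residues: D5, K30.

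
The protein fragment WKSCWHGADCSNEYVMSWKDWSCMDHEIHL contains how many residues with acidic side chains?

Only D (aspartate) and E (glutamate) carry a side-chain carboxylic acid.
Matching residues: D9, E13, D20, D25, E27.

5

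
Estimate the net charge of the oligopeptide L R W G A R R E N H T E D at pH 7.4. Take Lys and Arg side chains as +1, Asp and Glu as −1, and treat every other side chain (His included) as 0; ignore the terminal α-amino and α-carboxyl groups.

0

Positive (K, R): R2, R6, R7 → +3.
Negative (D, E): E8, E12, D13 → −3.
Net charge = (+3) + (−3) = 0.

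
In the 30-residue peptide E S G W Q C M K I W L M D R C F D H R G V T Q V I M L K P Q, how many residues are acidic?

3

Aspartate (D) and glutamate (E) have carboxylic-acid side chains and are the acidic amino acids.
Matching residues: E1, D13, D17.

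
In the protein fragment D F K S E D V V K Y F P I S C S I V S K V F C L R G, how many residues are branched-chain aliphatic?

7

The BCAAs are Val, Leu, and Ile — aliphatic side chains with a branch point.
Matching residues: V7, V8, I13, I17, V18, V21, L24.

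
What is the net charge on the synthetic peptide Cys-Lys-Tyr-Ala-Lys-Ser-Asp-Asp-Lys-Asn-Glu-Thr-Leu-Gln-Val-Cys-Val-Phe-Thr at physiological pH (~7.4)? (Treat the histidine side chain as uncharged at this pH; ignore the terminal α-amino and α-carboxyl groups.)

At pH ~7.4 the Lys and Arg side chains are protonated (+1), the Asp and Glu side chains are deprotonated (−1), and with His taken as neutral all other side chains carry no charge.
Positive (K, R): Lys2, Lys5, Lys9 → +3.
Negative (D, E): Asp7, Asp8, Glu11 → −3.
Net charge = (+3) + (−3) = 0.

0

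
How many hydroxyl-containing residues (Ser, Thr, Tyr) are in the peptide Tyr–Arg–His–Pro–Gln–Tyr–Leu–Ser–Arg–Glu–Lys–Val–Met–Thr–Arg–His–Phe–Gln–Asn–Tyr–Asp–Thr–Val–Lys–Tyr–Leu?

7

Matching residues: Tyr1, Tyr6, Ser8, Thr14, Tyr20, Thr22, Tyr25.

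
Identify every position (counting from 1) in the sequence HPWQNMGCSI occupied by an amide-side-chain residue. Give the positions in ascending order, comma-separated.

The amide-side-chain residues are Asn (N) and Gln (Q).
Matching residues: Q4, N5.

4, 5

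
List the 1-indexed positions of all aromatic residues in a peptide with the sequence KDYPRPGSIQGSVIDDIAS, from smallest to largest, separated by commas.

3

Phenylalanine (F), tryptophan (W), and tyrosine (Y) have aromatic ring side chains.
Matching residues: Y3.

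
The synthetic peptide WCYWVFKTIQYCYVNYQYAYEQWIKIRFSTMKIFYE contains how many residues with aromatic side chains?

13

F, W, and Y each carry an aromatic ring on the side chain.
Matching residues: W1, Y3, W4, F6, Y11, Y13, Y16, Y18, Y20, W23, F28, F34, Y35.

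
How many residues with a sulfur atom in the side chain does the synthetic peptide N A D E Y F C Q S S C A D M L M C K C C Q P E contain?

7

Only Cys (C) and Met (M) have a sulfur atom in the side chain.
Matching residues: C7, C11, M14, M16, C17, C19, C20.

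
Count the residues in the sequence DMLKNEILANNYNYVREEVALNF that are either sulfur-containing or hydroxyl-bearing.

Sulfur-containing: C, M. Hydroxyl-bearing: S, T, Y.
Sulfur-containing residues here: M2 (1).
Hydroxyl-bearing residues here: Y12, Y14 (2).
The two groups share no amino acid, so total = 1 + 2 = 3.

3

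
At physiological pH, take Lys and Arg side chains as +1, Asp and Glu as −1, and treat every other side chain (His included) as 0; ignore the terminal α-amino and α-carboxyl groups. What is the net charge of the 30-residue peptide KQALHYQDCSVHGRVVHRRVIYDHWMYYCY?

Positive (K, R): K1, R14, R18, R19 → +4.
Negative (D, E): D8, D23 → −2.
Net charge = (+4) + (−2) = +2.

+2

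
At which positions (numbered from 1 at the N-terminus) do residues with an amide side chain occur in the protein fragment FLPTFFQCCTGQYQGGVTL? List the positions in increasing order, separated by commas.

Asparagine (N) and glutamine (Q) have uncharged amide side chains.
Matching residues: Q7, Q12, Q14.

7, 12, 14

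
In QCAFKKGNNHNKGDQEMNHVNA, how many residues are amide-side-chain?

The amide-side-chain residues are Asn (N) and Gln (Q).
Matching residues: Q1, N8, N9, N11, Q15, N18, N21.

7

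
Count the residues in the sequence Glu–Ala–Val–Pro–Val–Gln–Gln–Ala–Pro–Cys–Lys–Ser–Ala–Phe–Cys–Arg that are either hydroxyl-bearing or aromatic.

2

Hydroxyl-bearing: S, T, Y. Aromatic: F, W, Y.
Hydroxyl-bearing residues here: Ser12 (1).
Aromatic residues here: Phe14 (1).
(Y belongs to both groups, but none appear in this sequence.) Total = 1 + 1 = 2.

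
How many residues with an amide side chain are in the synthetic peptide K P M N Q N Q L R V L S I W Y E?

4

Only N (asparagine) and Q (glutamine) carry a side-chain carboxamide.
Matching residues: N4, Q5, N6, Q7.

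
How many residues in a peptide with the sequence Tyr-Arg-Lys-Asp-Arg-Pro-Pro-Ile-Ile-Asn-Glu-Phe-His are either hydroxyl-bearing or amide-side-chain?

2

Hydroxyl-bearing: S, T, Y. Amide-side-chain: N, Q.
Hydroxyl-bearing residues here: Tyr1 (1).
Amide-side-chain residues here: Asn10 (1).
The two groups share no amino acid, so total = 1 + 1 = 2.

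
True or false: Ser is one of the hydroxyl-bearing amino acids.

S, T, and Y are the three residues with a side-chain hydroxyl.
Serine is in this group.

True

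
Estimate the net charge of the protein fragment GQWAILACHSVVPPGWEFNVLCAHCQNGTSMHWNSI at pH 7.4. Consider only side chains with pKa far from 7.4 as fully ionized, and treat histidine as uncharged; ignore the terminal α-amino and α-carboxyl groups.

-1

The side chains ionized at physiological pH are Lys/Arg (+1) and Asp/Glu (−1); with His treated as neutral, nothing else contributes.
Positive (K, R): none → +0.
Negative (D, E): E17 → −1.
Net charge = (+0) + (−1) = −1.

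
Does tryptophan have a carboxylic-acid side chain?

No

The acidic residues are Asp (D) and Glu (E), whose side chains end in a carboxylate group.
Tryptophan is not in this group.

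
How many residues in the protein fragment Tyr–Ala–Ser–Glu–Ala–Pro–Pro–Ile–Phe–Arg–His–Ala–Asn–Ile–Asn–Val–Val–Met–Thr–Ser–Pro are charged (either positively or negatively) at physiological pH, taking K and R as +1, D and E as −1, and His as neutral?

Charged side chains at pH ~7.4: K, R (positive); D, E (negative).
Matching residues: Glu4, Arg10.

2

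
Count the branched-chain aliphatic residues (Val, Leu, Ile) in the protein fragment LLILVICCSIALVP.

9

Matching residues: L1, L2, I3, L4, V5, I6, I10, L12, V13.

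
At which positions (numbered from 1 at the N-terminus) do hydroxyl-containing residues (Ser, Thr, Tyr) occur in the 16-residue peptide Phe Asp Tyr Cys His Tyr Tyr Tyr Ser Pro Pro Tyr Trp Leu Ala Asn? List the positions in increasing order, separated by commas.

Matching residues: Tyr3, Tyr6, Tyr7, Tyr8, Ser9, Tyr12.

3, 6, 7, 8, 9, 12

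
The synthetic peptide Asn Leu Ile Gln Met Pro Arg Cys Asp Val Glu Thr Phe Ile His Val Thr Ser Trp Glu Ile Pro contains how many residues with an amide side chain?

2

The amide-side-chain residues are Asn (N) and Gln (Q).
Matching residues: Asn1, Gln4.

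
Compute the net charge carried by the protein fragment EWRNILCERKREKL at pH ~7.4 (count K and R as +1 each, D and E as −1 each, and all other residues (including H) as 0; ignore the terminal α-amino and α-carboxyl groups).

+2

Positive (K, R): R3, R9, K10, R11, K13 → +5.
Negative (D, E): E1, E8, E12 → −3.
Net charge = (+5) + (−3) = +2.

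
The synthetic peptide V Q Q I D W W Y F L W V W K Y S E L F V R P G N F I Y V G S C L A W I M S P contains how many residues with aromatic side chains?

11

F, W, and Y each carry an aromatic ring on the side chain.
Matching residues: W6, W7, Y8, F9, W11, W13, Y15, F19, F25, Y27, W34.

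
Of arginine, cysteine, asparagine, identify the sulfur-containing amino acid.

cysteine

Cysteine (C, thiol) and methionine (M, thioether) are the two sulfur-containing amino acids.
Of the listed options, only cysteine belongs to this group.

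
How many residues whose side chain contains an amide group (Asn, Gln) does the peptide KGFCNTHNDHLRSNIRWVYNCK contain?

Matching residues: N5, N8, N14, N20.

4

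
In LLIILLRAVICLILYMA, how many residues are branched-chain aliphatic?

11

Valine (V), leucine (L), and isoleucine (I) are the branched-chain amino acids.
Matching residues: L1, L2, I3, I4, L5, L6, V9, I10, L12, I13, L14.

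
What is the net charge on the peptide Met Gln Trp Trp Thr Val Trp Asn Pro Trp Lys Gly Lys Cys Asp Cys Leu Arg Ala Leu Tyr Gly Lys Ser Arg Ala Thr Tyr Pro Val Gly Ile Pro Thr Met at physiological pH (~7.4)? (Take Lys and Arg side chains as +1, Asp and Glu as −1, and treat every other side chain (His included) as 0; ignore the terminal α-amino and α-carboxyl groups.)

Positive (K, R): Lys11, Lys13, Arg18, Lys23, Arg25 → +5.
Negative (D, E): Asp15 → −1.
Net charge = (+5) + (−1) = +4.

+4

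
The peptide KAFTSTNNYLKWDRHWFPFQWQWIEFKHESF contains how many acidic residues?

3

Only D (aspartate) and E (glutamate) carry a side-chain carboxylic acid.
Matching residues: D13, E25, E29.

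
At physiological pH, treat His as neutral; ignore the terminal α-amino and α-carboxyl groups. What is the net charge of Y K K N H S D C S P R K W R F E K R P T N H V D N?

+4

At pH ~7.4 the Lys and Arg side chains are protonated (+1), the Asp and Glu side chains are deprotonated (−1), and with His taken as neutral all other side chains carry no charge.
Positive (K, R): K2, K3, R11, K12, R14, K17, R18 → +7.
Negative (D, E): D7, E16, D24 → −3.
Net charge = (+7) + (−3) = +4.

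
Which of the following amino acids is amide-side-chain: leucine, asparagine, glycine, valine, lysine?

Only N (asparagine) and Q (glutamine) carry a side-chain carboxamide.
Of the listed options, only asparagine belongs to this group.

asparagine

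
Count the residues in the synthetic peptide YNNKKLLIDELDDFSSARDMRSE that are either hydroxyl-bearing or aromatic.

Hydroxyl-bearing: S, T, Y. Aromatic: F, W, Y.
Hydroxyl-bearing residues here: Y1, S15, S16, S22 (4).
Aromatic residues here: Y1, F14 (2).
Y is in both groups, so the 1 Y residue must not be double-counted.
Total = 4 + 2 − 1 = 5.

5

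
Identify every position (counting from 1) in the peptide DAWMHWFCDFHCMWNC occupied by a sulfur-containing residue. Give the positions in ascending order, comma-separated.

Matching residues: M4, C8, C12, M13, C16.

4, 8, 12, 13, 16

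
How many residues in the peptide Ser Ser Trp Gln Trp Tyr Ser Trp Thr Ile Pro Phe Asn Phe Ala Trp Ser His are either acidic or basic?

Acidic: D, E. Basic: H, K, R.
Acidic residues here: none (0).
Basic residues here: His18 (1).
The two groups share no amino acid, so total = 0 + 1 = 1.

1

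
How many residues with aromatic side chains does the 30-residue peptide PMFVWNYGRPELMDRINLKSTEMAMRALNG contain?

3

F, W, and Y each carry an aromatic ring on the side chain.
Matching residues: F3, W5, Y7.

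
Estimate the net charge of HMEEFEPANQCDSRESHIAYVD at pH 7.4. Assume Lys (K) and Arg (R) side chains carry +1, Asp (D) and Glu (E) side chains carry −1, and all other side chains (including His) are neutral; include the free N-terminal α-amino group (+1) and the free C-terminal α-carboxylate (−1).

Positive (K, R): R14 → +1.
Negative (D, E): E3, E4, E6, D12, E15, D22 → −6.
The N-terminus (+1) and C-terminus (−1) cancel.
Net charge = (+1) + (−6) = −5.

-5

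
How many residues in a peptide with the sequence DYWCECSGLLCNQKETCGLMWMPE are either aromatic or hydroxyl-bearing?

5

Aromatic: F, W, Y. Hydroxyl-bearing: S, T, Y.
Aromatic residues here: Y2, W3, W21 (3).
Hydroxyl-bearing residues here: Y2, S7, T16 (3).
Y is in both groups, so the 1 Y residue must not be double-counted.
Total = 3 + 3 − 1 = 5.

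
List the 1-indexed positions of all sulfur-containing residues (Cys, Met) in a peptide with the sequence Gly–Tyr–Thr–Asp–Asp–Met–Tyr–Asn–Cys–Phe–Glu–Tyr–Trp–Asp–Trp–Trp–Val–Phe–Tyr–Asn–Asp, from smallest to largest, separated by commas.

Matching residues: Met6, Cys9.

6, 9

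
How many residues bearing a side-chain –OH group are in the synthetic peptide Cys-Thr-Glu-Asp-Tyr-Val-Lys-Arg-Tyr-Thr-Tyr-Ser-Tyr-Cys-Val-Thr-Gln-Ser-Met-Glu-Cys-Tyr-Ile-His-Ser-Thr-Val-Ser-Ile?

13

The –OH-bearing residues are Ser, Thr (aliphatic alcohols), and Tyr (phenol).
Matching residues: Thr2, Tyr5, Tyr9, Thr10, Tyr11, Ser12, Tyr13, Thr16, Ser18, Tyr22, Ser25, Thr26, Ser28.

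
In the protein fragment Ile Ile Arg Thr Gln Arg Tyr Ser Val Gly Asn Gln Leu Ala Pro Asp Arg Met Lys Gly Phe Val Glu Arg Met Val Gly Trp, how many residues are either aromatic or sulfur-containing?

5

Aromatic: F, W, Y. Sulfur-containing: C, M.
Aromatic residues here: Tyr7, Phe21, Trp28 (3).
Sulfur-containing residues here: Met18, Met25 (2).
The two groups share no amino acid, so total = 3 + 2 = 5.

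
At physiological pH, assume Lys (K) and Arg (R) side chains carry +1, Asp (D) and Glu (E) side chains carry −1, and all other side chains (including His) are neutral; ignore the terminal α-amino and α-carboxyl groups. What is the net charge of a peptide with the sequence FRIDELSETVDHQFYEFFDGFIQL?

Positive (K, R): R2 → +1.
Negative (D, E): D4, E5, E8, D11, E16, D19 → −6.
Net charge = (+1) + (−6) = −5.

-5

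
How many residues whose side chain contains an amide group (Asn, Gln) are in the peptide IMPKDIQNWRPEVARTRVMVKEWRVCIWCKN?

Matching residues: Q7, N8, N31.

3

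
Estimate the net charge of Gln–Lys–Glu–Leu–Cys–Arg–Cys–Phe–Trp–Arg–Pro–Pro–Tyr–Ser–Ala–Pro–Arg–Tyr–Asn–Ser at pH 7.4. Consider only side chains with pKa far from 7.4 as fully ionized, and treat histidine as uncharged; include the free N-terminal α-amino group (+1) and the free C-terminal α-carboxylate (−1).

The side chains ionized at physiological pH are Lys/Arg (+1) and Asp/Glu (−1); with His treated as neutral, nothing else contributes.
Positive (K, R): Lys2, Arg6, Arg10, Arg17 → +4.
Negative (D, E): Glu3 → −1.
The N-terminus (+1) and C-terminus (−1) cancel.
Net charge = (+4) + (−1) = +3.

+3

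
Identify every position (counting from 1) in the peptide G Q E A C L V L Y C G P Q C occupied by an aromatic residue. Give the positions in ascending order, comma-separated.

9

Phenylalanine (F), tryptophan (W), and tyrosine (Y) have aromatic ring side chains.
Matching residues: Y9.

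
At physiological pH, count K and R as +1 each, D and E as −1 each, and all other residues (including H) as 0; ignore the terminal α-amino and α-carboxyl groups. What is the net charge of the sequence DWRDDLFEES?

-4

Positive (K, R): R3 → +1.
Negative (D, E): D1, D4, D5, E8, E9 → −5.
Net charge = (+1) + (−5) = −4.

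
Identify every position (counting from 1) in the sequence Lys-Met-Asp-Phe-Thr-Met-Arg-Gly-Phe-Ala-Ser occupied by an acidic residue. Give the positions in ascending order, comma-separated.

3

Matching residues: Asp3.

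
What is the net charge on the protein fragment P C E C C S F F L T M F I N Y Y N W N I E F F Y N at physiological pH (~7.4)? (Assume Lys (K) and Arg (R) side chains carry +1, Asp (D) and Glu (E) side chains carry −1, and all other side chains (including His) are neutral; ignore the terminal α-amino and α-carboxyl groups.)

Positive (K, R): none → +0.
Negative (D, E): E3, E21 → −2.
Net charge = (+0) + (−2) = −2.

-2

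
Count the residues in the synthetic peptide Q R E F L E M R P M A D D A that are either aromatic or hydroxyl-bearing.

Aromatic: F, W, Y. Hydroxyl-bearing: S, T, Y.
Aromatic residues here: F4 (1).
Hydroxyl-bearing residues here: none (0).
(Y belongs to both groups, but none appear in this sequence.) Total = 1 + 0 = 1.

1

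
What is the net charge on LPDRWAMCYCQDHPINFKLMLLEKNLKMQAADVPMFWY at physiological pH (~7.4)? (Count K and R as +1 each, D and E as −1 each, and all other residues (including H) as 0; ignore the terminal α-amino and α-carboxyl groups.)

0

Positive (K, R): R4, K18, K24, K27 → +4.
Negative (D, E): D3, D12, E23, D32 → −4.
Net charge = (+4) + (−4) = 0.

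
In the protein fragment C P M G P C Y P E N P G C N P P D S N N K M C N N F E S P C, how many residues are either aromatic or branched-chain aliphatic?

2

Aromatic: F, W, Y. Branched-chain aliphatic: I, L, V.
Aromatic residues here: Y7, F26 (2).
Branched-chain aliphatic residues here: none (0).
The two groups share no amino acid, so total = 2 + 0 = 2.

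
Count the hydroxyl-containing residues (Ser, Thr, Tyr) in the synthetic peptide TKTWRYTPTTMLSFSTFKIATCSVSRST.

14

Matching residues: T1, T3, Y6, T7, T9, T10, S13, S15, T16, T21, S23, S25, S27, T28.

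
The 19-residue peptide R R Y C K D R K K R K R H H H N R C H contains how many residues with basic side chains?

The basic amino acids are Lys (K), Arg (R), and His (H).
Matching residues: R1, R2, K5, R7, K8, K9, R10, K11, R12, H13, H14, H15, R17, H19.

14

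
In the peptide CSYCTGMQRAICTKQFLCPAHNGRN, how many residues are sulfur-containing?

Cysteine (C, thiol) and methionine (M, thioether) are the two sulfur-containing amino acids.
Matching residues: C1, C4, M7, C12, C18.

5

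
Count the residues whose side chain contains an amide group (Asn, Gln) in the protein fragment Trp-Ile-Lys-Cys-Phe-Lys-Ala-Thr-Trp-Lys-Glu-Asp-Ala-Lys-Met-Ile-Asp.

0

None of the 17 residues belong to this group.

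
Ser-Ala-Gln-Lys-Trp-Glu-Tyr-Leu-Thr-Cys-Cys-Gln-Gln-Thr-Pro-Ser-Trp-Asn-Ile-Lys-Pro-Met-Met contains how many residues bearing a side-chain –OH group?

5

The –OH-bearing residues are Ser, Thr (aliphatic alcohols), and Tyr (phenol).
Matching residues: Ser1, Tyr7, Thr9, Thr14, Ser16.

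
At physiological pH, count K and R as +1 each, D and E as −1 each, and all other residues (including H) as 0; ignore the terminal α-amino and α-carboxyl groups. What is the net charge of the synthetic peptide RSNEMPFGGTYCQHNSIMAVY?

Positive (K, R): R1 → +1.
Negative (D, E): E4 → −1.
Net charge = (+1) + (−1) = 0.

0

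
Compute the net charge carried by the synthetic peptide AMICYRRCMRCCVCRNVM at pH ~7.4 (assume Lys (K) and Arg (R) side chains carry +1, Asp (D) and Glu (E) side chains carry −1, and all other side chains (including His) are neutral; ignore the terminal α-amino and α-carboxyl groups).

+4

Positive (K, R): R6, R7, R10, R15 → +4.
Negative (D, E): none → −0.
Net charge = (+4) + (−0) = +4.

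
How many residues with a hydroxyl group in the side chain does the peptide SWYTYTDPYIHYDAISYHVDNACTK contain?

10

S, T, and Y are the three residues with a side-chain hydroxyl.
Matching residues: S1, Y3, T4, Y5, T6, Y9, Y12, S16, Y17, T24.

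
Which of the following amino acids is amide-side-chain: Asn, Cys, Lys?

Asn

The amide-side-chain residues are Asn (N) and Gln (Q).
Of the listed options, only Asn belongs to this group.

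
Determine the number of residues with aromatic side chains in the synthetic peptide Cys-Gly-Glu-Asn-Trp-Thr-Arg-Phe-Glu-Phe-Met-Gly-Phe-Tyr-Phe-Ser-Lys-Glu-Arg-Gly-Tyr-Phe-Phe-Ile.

9

Phenylalanine (F), tryptophan (W), and tyrosine (Y) have aromatic ring side chains.
Matching residues: Trp5, Phe8, Phe10, Phe13, Tyr14, Phe15, Tyr21, Phe22, Phe23.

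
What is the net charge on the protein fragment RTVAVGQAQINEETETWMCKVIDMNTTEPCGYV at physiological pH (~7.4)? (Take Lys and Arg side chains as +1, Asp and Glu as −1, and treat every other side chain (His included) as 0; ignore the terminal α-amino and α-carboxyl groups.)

-3

Positive (K, R): R1, K20 → +2.
Negative (D, E): E12, E13, E15, D23, E28 → −5.
Net charge = (+2) + (−5) = −3.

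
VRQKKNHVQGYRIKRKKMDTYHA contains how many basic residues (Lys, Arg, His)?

Matching residues: R2, K4, K5, H7, R12, K14, R15, K16, K17, H22.

10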